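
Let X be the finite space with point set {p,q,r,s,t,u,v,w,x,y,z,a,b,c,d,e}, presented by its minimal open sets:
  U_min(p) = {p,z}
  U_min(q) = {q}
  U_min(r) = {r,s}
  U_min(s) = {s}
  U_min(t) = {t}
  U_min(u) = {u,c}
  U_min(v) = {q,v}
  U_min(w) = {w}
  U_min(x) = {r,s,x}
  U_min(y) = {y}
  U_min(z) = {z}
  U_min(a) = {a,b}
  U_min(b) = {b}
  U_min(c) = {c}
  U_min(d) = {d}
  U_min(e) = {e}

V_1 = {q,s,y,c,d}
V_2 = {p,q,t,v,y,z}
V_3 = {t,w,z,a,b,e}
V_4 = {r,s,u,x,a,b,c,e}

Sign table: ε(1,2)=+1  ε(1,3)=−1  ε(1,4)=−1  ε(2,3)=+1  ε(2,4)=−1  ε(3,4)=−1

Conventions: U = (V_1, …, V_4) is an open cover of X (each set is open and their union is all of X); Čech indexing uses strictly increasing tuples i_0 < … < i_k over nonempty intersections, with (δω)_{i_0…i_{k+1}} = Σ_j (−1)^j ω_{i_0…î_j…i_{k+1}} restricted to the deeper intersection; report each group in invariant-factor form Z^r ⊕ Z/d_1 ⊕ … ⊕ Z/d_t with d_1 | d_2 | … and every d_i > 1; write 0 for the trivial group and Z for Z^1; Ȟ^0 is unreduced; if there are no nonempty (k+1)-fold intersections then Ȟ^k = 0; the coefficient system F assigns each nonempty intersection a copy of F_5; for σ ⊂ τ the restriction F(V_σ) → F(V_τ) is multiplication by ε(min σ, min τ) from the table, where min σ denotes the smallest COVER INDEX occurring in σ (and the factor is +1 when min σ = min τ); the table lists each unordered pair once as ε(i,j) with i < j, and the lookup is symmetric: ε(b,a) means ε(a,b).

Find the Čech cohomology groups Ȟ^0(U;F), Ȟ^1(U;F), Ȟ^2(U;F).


Ȟ^0 = Z/5, Ȟ^1 = Z/5 and Ȟ^2 = 0

nerve simplices:
  V12={q,y} V14={s,c} V23={t,z} V34={a,b,e}
C dims 4,4; δ0: rk_F5 3
degree 0: 4−3−0 = 1 → Ȟ^0 ≅ Z/5
degree 1: 4−0−3 = 1 → Ȟ^1 ≅ Z/5
degree 2: 0−0−0 = 0 → Ȟ^2 ≅ 0


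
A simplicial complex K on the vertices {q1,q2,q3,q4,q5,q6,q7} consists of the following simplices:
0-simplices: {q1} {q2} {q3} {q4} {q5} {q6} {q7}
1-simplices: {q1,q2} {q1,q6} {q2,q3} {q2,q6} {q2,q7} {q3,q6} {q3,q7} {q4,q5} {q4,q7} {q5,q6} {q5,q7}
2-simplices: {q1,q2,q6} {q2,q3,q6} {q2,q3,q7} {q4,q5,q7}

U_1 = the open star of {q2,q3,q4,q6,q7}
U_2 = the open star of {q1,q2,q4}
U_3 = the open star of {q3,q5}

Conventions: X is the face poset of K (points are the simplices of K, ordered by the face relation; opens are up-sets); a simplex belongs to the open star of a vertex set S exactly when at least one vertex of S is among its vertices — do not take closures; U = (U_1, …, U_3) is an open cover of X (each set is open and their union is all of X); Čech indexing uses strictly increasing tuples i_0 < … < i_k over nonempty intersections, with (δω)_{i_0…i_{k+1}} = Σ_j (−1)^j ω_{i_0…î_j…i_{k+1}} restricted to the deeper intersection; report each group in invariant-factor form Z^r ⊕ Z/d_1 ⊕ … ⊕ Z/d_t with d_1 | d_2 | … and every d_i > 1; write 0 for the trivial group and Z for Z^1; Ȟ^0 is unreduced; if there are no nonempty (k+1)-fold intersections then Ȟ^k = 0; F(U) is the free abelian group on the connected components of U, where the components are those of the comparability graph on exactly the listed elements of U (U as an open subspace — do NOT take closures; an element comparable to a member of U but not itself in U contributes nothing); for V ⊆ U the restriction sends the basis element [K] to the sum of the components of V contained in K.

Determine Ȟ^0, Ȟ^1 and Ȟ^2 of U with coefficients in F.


Ȟ^0 = Z,  Ȟ^1 = Z,  Ȟ^2 = 0

nonempty intersections:
  U1={{q2},{q3},{q4},{q6},{q7},{q1,q2},{q1,q6},{q2,q3},{q2,q6},{q2,q7},{q3,q6},{q3,q7},{q4,q5},{q4,q7},{q5,q6},{q5,q7},{q1,q2,q6},{q2,q3,q6},{q2,q3,q7},{q4,q5,q7}} U2={{q1},{q2},{q4},{q1,q2},{q1,q6},{q2,q3},{q2,q6},{q2,q7},{q4,q5},{q4,q7},{q1,q2,q6},{q2,q3,q6},{q2,q3,q7},{q4,q5,q7}} U3={{q3},{q5},{q2,q3},{q3,q6},{q3,q7},{q4,q5},{q5,q6},{q5,q7},{q2,q3,q6},{q2,q3,q7},{q4,q5,q7}}
  U12={{q2},{q4},{q1,q2},{q1,q6},{q2,q3},{q2,q6},{q2,q7},{q4,q5},{q4,q7},{q1,q2,q6},{q2,q3,q6},{q2,q3,q7},{q4,q5,q7}} U13={{q3},{q2,q3},{q3,q6},{q3,q7},{q4,q5},{q5,q6},{q5,q7},{q2,q3,q6},{q2,q3,q7},{q4,q5,q7}} U23={{q2,q3},{q4,q5},{q2,q3,q6},{q2,q3,q7},{q4,q5,q7}}
  U123={{q2,q3},{q4,q5},{q2,q3,q6},{q2,q3,q7},{q4,q5,q7}}
components per intersection:
  U1: {{q2},{q3},{q4},{q6},{q7},{q1,q2},{q1,q6},{q2,q3},{q2,q6},{q2,q7},{q3,q6},{q3,q7},{q4,q5},{q4,q7},{q5,q6},{q5,q7},{q1,q2,q6},{q2,q3,q6},{q2,q3,q7},{q4,q5,q7}}
  U2: {{q1},{q2},{q1,q2},{q1,q6},{q2,q3},{q2,q6},{q2,q7},{q1,q2,q6},{q2,q3,q6},{q2,q3,q7}} {{q4},{q4,q5},{q4,q7},{q4,q5,q7}}
  U3: {{q3},{q2,q3},{q3,q6},{q3,q7},{q2,q3,q6},{q2,q3,q7}} {{q5},{q4,q5},{q5,q6},{q5,q7},{q4,q5,q7}}
  U12: {{q2},{q1,q2},{q1,q6},{q2,q3},{q2,q6},{q2,q7},{q1,q2,q6},{q2,q3,q6},{q2,q3,q7}} {{q4},{q4,q5},{q4,q7},{q4,q5,q7}}
  U13: {{q3},{q2,q3},{q3,q6},{q3,q7},{q2,q3,q6},{q2,q3,q7}} {{q4,q5},{q5,q7},{q4,q5,q7}} {{q5,q6}}
  U23: {{q2,q3},{q2,q3,q6},{q2,q3,q7}} {{q4,q5},{q4,q5,q7}}
  U123: {{q2,q3},{q2,q3,q6},{q2,q3,q7}} {{q4,q5},{q4,q5,q7}}
C dims 5,7,2; δ0: rk 4, SNF 1^4; δ1: rk 2, SNF 1^2
Ȟ^0: (5−4)−0=1 ⇒ Z
Ȟ^1: (7−2)−4=1 ⇒ Z
Ȟ^2: (2−0)−2=0 ⇒ 0


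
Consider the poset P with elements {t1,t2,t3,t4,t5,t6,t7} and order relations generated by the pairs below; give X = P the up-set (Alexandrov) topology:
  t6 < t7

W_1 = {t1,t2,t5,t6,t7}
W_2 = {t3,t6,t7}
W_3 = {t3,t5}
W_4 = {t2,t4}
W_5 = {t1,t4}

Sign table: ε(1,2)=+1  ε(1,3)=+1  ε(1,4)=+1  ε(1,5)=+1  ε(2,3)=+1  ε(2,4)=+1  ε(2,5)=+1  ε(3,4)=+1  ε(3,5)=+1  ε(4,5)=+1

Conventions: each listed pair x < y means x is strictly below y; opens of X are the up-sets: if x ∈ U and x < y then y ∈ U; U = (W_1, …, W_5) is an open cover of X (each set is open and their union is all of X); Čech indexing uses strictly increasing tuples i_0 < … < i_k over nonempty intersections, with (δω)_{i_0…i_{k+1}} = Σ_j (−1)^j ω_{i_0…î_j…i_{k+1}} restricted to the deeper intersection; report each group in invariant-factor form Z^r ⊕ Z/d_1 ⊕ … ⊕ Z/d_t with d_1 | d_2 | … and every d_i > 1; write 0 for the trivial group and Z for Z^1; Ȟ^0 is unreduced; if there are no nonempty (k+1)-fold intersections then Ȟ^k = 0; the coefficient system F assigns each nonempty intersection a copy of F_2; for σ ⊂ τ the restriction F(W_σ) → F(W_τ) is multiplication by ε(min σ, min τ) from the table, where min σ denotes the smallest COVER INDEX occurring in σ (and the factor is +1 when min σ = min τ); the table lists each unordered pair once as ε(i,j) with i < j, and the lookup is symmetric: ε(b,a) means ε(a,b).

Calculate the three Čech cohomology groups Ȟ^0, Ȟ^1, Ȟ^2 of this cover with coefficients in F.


nonempty overlaps:
  W12={t6,t7} W13={t5} W14={t2} W15={t1} W23={t3} W45={t4}
C dims 5,6; δ0: rk_F2 4
degree 0: 5−4−0 = 1 → Ȟ^0 ≅ Z/2
degree 1: 6−0−4 = 2 → Ȟ^1 ≅ Z/2 ⊕ Z/2
degree 2: 0−0−0 = 0 → Ȟ^2 ≅ 0

Ȟ^0(U;F) ≅ Z/2,  Ȟ^1(U;F) ≅ Z/2 ⊕ Z/2,  Ȟ^2(U;F) ≅ 0


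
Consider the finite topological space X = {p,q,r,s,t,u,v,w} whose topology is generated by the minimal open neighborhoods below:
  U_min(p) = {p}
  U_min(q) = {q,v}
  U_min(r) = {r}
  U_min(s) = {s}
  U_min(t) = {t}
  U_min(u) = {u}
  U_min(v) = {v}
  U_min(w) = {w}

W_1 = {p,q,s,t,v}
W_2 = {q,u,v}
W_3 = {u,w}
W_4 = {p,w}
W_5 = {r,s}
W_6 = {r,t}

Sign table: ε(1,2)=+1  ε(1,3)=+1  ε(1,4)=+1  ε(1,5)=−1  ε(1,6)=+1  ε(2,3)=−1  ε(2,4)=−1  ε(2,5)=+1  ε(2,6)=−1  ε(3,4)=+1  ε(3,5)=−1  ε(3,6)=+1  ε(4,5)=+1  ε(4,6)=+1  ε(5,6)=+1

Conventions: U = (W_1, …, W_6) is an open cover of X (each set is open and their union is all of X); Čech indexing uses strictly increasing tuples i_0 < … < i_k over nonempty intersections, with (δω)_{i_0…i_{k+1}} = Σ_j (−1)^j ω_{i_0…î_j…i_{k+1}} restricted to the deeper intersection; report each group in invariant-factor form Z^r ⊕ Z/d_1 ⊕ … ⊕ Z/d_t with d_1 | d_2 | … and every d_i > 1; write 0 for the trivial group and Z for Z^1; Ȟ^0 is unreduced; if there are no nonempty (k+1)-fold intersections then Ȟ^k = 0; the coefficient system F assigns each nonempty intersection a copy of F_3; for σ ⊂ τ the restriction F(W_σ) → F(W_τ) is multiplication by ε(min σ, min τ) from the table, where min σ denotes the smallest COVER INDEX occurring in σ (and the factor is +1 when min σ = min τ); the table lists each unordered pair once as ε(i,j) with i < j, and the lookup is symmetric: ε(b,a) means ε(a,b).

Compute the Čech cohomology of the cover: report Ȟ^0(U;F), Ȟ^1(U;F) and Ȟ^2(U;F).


Ȟ^0 = 0, Ȟ^1 = Z/3, Ȟ^2 = 0

intersection data:
  W12={q,v} W14={p} W15={s} W16={t} W23={u} W34={w} W56={r}
C dims 6,7; δ0: rk_F3 6
Ȟ^0 = (6 − 6) − 0 = 0, so Ȟ^0 ≅ 0
Ȟ^1 = (7 − 0) − 6 = 1, so Ȟ^1 ≅ Z/3
Ȟ^2 = (0 − 0) − 0 = 0, so Ȟ^2 ≅ 0


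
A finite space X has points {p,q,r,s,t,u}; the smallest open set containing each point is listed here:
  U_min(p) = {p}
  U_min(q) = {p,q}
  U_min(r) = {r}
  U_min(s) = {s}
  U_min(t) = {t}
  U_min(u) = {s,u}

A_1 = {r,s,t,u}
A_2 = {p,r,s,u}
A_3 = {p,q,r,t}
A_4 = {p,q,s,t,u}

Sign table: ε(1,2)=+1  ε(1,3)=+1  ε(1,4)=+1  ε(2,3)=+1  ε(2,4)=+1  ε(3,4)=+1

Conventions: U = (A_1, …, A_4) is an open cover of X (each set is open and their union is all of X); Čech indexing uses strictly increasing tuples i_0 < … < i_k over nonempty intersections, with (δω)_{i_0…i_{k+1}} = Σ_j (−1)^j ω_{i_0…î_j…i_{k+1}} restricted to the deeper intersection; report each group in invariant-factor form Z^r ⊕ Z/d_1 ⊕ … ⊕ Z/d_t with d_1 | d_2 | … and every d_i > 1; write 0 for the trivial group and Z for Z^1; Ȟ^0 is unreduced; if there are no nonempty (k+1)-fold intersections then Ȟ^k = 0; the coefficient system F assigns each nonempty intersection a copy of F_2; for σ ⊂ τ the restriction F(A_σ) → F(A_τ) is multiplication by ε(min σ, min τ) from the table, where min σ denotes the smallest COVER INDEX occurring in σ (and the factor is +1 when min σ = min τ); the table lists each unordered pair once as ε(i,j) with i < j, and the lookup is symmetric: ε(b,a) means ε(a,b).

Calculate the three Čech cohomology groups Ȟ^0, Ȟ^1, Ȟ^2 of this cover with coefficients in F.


Ȟ^0(U;F) ≅ Z/2,  Ȟ^1(U;F) ≅ 0,  Ȟ^2(U;F) ≅ Z/2

nerve simplices:
  A12={r,s,u} A13={r,t} A14={s,t,u} A23={p,r} A24={p,s,u} A34={p,q,t}
  A123={r} A124={s,u} A134={t} A234={p}
C dims 4,6,4; δ0: rk_F2 3; δ1: rk_F2 3
degree 0: 4−3−0 = 1 → Ȟ^0 ≅ Z/2
degree 1: 6−3−3 = 0 → Ȟ^1 ≅ 0
degree 2: 4−0−3 = 1 → Ȟ^2 ≅ Z/2


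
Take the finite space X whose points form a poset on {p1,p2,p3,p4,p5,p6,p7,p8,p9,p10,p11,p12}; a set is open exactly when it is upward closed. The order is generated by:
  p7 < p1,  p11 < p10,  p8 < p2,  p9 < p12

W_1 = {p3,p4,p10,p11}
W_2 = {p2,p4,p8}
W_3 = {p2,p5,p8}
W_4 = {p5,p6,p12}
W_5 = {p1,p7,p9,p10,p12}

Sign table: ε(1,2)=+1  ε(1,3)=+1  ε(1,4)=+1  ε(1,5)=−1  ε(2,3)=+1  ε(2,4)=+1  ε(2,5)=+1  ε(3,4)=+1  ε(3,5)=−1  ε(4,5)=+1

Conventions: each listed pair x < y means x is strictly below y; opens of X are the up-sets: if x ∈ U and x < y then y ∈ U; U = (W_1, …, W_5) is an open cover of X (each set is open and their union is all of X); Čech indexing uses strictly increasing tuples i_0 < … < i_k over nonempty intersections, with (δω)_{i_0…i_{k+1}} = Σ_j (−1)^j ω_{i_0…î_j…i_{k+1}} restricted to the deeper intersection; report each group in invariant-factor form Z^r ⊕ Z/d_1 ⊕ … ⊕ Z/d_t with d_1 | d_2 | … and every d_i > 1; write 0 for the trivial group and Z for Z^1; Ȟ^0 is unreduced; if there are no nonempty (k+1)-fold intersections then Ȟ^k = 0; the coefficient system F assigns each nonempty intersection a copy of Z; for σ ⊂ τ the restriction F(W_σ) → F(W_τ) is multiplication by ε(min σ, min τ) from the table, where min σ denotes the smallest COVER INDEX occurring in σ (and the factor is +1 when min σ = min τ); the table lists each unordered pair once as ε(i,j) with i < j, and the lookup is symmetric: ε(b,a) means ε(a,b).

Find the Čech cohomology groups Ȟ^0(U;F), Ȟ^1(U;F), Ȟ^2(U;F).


nonempty overlaps:
  W12={p4} W15={p10} W23={p2,p8} W34={p5} W45={p12}
C dims 5,5; δ0: rk 5, SNF 1^4·2
degree 0: 5−5−0 = 0 → Ȟ^0 ≅ 0
degree 1: 5−0−5 = 0 plus torsion [2] → Ȟ^1 ≅ Z/2
degree 2: 0−0−0 = 0 → Ȟ^2 ≅ 0

Ȟ^0 ≅ 0,  Ȟ^1 ≅ Z/2,  Ȟ^2 ≅ 0


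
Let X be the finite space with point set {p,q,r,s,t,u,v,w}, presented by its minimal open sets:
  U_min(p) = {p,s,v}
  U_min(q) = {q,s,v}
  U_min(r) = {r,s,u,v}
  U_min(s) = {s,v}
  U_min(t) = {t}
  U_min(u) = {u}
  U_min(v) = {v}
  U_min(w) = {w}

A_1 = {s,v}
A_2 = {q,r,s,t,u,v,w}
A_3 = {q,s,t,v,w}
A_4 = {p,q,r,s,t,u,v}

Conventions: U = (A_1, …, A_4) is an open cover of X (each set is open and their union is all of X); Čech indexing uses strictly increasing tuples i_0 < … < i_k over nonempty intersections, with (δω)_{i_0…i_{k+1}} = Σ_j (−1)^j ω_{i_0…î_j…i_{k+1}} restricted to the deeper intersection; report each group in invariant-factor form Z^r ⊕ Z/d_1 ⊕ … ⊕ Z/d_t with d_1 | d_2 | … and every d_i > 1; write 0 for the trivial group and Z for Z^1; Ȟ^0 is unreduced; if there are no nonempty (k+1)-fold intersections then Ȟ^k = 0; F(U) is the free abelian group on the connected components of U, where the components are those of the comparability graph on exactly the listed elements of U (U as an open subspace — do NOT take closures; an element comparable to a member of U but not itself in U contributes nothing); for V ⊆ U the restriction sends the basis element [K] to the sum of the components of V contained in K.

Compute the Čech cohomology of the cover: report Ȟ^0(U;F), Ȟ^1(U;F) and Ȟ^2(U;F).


nerve simplices:
  A12={s,v} A13={s,v} A14={s,v} A23={q,s,t,v,w} A24={q,r,s,t,u,v} A34={q,s,t,v}
  A123={s,v} A124={s,v} A134={s,v} A234={q,s,t,v}
  A1234={s,v}
components per intersection:
  A1: {s,v}
  A2: {q,r,s,u,v} {t} {w}
  A3: {q,s,v} {t} {w}
  A4: {p,q,r,s,u,v} {t}
  A12: {s,v}
  A13: {s,v}
  A14: {s,v}
  A23: {q,s,v} {t} {w}
  A24: {q,r,s,u,v} {t}
  A34: {q,s,v} {t}
  A123: {s,v}
  A124: {s,v}
  A134: {s,v}
  A234: {q,s,v} {t}
  A1234: {s,v}
C dims 9,10,5,1; δ0: rk 6, SNF 1^6; δ1: rk 4, SNF 1^4; δ2: rk 1, SNF 1^1
degree 0: 9−6−0 = 3 → Ȟ^0 ≅ Z^3
degree 1: 10−4−6 = 0 → Ȟ^1 ≅ 0
degree 2: 5−1−4 = 0 → Ȟ^2 ≅ 0

Ȟ^0 ≅ Z^3; Ȟ^1 ≅ 0; Ȟ^2 ≅ 0


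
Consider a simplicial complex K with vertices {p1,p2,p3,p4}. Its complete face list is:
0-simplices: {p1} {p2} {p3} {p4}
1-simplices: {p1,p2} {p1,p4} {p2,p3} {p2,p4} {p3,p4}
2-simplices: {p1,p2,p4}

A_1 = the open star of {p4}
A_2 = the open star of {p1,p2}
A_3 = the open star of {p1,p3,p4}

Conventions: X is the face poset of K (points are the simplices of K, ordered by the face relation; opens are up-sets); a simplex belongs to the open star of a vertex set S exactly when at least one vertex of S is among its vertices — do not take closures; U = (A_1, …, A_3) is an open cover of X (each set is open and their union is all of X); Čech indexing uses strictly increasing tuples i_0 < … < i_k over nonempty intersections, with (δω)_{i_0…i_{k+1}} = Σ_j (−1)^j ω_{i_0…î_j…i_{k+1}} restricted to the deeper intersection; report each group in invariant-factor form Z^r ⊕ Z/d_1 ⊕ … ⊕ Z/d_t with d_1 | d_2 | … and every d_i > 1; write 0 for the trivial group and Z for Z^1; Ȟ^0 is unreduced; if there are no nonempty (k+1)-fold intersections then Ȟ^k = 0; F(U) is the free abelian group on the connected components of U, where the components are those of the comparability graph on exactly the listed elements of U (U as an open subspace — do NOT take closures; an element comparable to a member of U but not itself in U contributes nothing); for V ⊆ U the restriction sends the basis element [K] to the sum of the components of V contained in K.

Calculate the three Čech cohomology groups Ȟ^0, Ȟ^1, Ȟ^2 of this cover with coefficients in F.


cover nerve:
  A1={{p4},{p1,p4},{p2,p4},{p3,p4},{p1,p2,p4}} A2={{p1},{p2},{p1,p2},{p1,p4},{p2,p3},{p2,p4},{p1,p2,p4}} A3={{p1},{p3},{p4},{p1,p2},{p1,p4},{p2,p3},{p2,p4},{p3,p4},{p1,p2,p4}}
  A12={{p1,p4},{p2,p4},{p1,p2,p4}} A13={{p4},{p1,p4},{p2,p4},{p3,p4},{p1,p2,p4}} A23={{p1},{p1,p2},{p1,p4},{p2,p3},{p2,p4},{p1,p2,p4}}
  A123={{p1,p4},{p2,p4},{p1,p2,p4}}
components per intersection:
  A1: {{p4},{p1,p4},{p2,p4},{p3,p4},{p1,p2,p4}}
  A2: {{p1},{p2},{p1,p2},{p1,p4},{p2,p3},{p2,p4},{p1,p2,p4}}
  A3: {{p1},{p3},{p4},{p1,p2},{p1,p4},{p2,p3},{p2,p4},{p3,p4},{p1,p2,p4}}
  A12: {{p1,p4},{p2,p4},{p1,p2,p4}}
  A13: {{p4},{p1,p4},{p2,p4},{p3,p4},{p1,p2,p4}}
  A23: {{p1},{p1,p2},{p1,p4},{p2,p4},{p1,p2,p4}} {{p2,p3}}
  A123: {{p1,p4},{p2,p4},{p1,p2,p4}}
C dims 3,4,1; δ0: rk 2, SNF 1^2; δ1: rk 1, SNF 1^1
Ȟ^0: (3−2)−0=1 ⇒ Z
Ȟ^1: (4−1)−2=1 ⇒ Z
Ȟ^2: (1−0)−1=0 ⇒ 0

Ȟ^0 = Z,  Ȟ^1 = Z,  Ȟ^2 = 0


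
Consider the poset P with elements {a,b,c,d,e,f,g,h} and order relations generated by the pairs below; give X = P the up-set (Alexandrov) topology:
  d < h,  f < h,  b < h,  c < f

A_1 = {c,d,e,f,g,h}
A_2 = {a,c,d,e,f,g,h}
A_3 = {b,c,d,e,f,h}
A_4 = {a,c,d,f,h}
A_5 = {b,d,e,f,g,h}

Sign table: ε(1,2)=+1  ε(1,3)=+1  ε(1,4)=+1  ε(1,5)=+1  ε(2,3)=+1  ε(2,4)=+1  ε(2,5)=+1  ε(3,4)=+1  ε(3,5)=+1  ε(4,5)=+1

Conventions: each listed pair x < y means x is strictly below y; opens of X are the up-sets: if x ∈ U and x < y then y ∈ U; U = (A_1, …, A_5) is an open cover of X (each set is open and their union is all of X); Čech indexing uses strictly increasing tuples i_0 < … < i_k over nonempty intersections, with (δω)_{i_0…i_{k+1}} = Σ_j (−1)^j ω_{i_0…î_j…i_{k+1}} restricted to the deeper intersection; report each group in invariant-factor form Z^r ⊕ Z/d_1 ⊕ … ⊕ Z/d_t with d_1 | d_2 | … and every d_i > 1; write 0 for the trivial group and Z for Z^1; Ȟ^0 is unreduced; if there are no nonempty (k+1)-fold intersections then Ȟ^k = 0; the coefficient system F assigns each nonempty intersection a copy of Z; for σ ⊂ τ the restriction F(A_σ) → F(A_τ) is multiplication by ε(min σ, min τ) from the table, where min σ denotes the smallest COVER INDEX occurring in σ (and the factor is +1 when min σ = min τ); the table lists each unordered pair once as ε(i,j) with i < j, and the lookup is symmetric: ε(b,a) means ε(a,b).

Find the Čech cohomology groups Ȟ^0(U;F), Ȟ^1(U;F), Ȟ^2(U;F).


Ȟ^0(U;F) ≅ Z; Ȟ^1(U;F) ≅ 0; Ȟ^2(U;F) ≅ 0

nonempty intersections:
  A12={c,d,e,f,g,h} A13={c,d,e,f,h} A14={c,d,f,h} A15={d,e,f,g,h} A23={c,d,e,f,h} A24={a,c,d,f,h} A25={d,e,f,g,h} A34={c,d,f,h} A35={b,d,e,f,h} A45={d,f,h}
  A123={c,d,e,f,h} A124={c,d,f,h} A125={d,e,f,g,h} A134={c,d,f,h} A135={d,e,f,h} A145={d,f,h} A234={c,d,f,h} A235={d,e,f,h} A245={d,f,h} A345={d,f,h}
  A1234={c,d,f,h} A1235={d,e,f,h} A1245={d,f,h} A1345={d,f,h} A2345={d,f,h}
  A12345={d,f,h}
C dims 5,10,10,5; δ0: rk 4, SNF 1^4; δ1: rk 6, SNF 1^6; δ2: rk 4, SNF 1^4
Ȟ^0: (5−4)−0=1 ⇒ Z
Ȟ^1: (10−6)−4=0 ⇒ 0
Ȟ^2: (10−4)−6=0 ⇒ 0


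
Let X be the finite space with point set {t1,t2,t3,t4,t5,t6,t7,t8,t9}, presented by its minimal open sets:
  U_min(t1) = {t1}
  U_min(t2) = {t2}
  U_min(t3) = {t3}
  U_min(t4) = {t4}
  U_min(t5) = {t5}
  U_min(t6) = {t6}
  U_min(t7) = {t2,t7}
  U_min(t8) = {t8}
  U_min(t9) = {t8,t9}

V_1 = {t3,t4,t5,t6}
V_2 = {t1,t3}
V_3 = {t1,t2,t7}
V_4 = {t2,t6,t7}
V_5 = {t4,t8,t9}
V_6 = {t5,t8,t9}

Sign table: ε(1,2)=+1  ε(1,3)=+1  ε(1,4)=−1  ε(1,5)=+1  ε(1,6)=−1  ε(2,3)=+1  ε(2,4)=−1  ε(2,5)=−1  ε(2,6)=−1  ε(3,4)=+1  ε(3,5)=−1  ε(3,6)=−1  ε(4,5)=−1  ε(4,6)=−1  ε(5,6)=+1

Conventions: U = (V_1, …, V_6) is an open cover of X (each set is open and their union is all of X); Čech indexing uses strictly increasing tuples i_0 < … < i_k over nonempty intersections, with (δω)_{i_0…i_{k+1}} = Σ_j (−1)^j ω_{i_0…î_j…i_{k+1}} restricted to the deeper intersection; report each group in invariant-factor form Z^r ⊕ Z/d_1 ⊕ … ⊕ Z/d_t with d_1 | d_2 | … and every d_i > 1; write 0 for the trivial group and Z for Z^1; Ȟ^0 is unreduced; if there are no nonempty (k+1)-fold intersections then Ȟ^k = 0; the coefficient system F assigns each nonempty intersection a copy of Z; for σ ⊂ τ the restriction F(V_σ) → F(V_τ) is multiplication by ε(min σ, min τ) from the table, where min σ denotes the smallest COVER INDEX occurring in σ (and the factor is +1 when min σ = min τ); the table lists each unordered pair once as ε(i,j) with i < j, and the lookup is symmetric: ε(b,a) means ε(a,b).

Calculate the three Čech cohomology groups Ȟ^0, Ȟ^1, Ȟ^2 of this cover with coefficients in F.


Ȟ^0 ≅ 0, Ȟ^1 ≅ Z ⊕ Z/2, Ȟ^2 ≅ 0

nonempty overlaps:
  V12={t3} V14={t6} V15={t4} V16={t5} V23={t1} V34={t2,t7} V56={t8,t9}
C dims 6,7; δ0: rk 6, SNF 1^5·2
degree 0: 6−6−0 = 0 → Ȟ^0 ≅ 0
degree 1: 7−0−6 = 1 plus torsion [2] → Ȟ^1 ≅ Z ⊕ Z/2
degree 2: 0−0−0 = 0 → Ȟ^2 ≅ 0


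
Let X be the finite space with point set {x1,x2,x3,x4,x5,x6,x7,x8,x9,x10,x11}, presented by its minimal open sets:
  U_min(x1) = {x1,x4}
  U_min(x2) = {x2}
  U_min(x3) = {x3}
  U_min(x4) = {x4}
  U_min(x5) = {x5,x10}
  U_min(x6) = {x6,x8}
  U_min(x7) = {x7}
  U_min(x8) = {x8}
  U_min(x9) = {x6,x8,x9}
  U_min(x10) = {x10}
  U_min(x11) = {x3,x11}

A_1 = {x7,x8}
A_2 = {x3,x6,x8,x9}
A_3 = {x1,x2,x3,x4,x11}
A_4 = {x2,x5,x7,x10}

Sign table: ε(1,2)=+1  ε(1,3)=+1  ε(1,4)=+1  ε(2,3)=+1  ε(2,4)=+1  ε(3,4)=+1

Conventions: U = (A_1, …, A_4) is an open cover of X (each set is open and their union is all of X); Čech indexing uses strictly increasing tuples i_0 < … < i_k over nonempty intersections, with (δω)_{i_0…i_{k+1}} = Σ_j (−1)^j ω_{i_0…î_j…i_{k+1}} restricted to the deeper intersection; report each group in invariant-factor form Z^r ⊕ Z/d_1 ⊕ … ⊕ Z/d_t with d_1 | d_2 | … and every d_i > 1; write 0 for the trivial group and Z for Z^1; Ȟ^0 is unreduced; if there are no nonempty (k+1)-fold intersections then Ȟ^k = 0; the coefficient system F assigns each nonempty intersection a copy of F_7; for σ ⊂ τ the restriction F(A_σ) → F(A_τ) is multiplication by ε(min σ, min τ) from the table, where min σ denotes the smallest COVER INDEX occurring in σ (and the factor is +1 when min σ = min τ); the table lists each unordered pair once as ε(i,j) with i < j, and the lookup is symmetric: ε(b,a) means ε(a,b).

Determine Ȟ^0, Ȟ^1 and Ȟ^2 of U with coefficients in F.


Ȟ^0(U;F) ≅ Z/7, Ȟ^1(U;F) ≅ Z/7, Ȟ^2(U;F) ≅ 0

nonempty overlaps:
  A12={x8} A14={x7} A23={x3} A34={x2}
C dims 4,4; δ0: rk_F7 3
degree 0: 4−3−0 = 1 → Ȟ^0 ≅ Z/7
degree 1: 4−0−3 = 1 → Ȟ^1 ≅ Z/7
degree 2: 0−0−0 = 0 → Ȟ^2 ≅ 0


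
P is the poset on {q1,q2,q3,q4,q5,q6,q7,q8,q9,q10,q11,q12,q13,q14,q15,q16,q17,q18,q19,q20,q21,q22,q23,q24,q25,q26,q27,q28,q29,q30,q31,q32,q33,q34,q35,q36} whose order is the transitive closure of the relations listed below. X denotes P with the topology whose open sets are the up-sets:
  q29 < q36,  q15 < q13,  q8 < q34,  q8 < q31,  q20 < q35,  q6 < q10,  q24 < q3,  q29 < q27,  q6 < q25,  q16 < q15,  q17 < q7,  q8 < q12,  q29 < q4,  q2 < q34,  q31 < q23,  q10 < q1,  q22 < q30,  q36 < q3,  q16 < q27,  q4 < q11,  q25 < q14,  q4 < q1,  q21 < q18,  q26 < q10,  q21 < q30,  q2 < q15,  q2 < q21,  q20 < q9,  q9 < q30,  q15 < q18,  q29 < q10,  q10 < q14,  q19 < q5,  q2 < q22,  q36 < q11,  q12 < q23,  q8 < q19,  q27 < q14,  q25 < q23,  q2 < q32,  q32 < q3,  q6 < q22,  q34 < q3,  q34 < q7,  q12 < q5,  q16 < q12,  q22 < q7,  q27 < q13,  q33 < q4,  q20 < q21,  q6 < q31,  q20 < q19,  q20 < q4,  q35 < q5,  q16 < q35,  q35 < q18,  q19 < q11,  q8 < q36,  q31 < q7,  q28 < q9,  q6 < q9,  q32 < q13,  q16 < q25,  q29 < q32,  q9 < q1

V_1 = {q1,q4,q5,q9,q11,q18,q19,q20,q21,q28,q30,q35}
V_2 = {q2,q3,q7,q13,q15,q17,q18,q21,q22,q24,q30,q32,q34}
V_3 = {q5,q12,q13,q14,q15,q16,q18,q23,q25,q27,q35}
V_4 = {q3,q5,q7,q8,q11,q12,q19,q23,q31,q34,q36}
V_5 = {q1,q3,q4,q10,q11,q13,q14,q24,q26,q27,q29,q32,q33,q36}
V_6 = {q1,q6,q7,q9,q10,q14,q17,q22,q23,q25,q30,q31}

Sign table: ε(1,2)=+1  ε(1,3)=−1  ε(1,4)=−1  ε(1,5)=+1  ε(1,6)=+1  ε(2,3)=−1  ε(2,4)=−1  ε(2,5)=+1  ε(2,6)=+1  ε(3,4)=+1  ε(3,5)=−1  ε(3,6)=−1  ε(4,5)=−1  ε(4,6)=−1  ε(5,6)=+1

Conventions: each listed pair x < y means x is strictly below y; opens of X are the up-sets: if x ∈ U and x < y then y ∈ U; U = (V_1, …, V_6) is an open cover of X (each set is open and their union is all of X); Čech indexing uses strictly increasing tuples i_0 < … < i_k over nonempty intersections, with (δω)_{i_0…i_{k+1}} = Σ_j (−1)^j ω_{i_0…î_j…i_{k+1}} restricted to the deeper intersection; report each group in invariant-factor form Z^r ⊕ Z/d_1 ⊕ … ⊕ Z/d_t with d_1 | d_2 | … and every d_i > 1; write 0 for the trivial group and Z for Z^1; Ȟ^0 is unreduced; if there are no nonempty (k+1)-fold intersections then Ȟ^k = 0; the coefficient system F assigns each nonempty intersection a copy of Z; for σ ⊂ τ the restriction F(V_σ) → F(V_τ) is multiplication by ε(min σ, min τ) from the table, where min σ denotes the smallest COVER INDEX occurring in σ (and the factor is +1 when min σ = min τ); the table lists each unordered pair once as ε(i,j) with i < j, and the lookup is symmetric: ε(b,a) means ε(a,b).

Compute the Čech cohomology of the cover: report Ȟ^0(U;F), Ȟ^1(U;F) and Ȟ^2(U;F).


nerve simplices:
  V12={q18,q21,q30} V13={q5,q18,q35} V14={q5,q11,q19} V15={q1,q4,q11} V16={q1,q9,q30} V23={q13,q15,q18} V24={q3,q7,q34} V25={q3,q13,q24,q32} V26={q7,q17,q22,q30} V34={q5,q12,q23} V35={q13,q14,q27} V36={q14,q23,q25} V45={q3,q11,q36} V46={q7,q23,q31} V56={q1,q10,q14}
  V123={q18} V126={q30} V134={q5} V145={q11} V156={q1} V235={q13} V245={q3} V246={q7} V346={q23} V356={q14}
C dims 6,15,10; δ0: rk 5, SNF 1^5; δ1: rk 10, SNF 1^9·2
degree 0: 6−5−0 = 1 → Ȟ^0 ≅ Z
degree 1: 15−10−5 = 0 → Ȟ^1 ≅ 0
degree 2: 10−0−10 = 0 plus torsion [2] → Ȟ^2 ≅ Z/2

Ȟ^0 = Z, Ȟ^1 = 0, Ȟ^2 = Z/2


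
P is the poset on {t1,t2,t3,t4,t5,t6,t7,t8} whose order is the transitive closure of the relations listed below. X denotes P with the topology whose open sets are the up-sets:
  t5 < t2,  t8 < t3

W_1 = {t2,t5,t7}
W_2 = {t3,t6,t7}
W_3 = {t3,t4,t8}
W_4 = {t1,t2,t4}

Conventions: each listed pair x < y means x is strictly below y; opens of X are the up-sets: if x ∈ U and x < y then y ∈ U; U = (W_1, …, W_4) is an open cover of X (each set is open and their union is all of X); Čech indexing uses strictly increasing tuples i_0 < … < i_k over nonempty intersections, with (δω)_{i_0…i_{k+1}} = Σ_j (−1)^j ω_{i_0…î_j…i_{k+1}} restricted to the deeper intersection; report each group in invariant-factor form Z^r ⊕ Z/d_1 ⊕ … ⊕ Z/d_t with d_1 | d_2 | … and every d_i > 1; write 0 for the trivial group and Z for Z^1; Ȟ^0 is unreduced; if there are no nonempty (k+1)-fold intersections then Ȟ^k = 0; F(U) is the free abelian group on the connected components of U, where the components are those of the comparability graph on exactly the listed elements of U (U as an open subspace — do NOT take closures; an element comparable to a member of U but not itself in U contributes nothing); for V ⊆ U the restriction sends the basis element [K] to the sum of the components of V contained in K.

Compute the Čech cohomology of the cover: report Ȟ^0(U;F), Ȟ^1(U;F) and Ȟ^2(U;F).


nonempty intersections:
  W12={t7} W14={t2} W23={t3} W34={t4}
components per intersection:
  W1: {t2,t5} {t7}
  W2: {t3} {t6} {t7}
  W3: {t3,t8} {t4}
  W4: {t1} {t2} {t4}
  W12: {t7}
  W14: {t2}
  W23: {t3}
  W34: {t4}
C dims 10,4; δ0: rk 4, SNF 1^4
Ȟ^0: (10−4)−0=6 ⇒ Z^6
Ȟ^1: (4−0)−4=0 ⇒ 0
Ȟ^2: (0−0)−0=0 ⇒ 0

Ȟ^0(U;F) ≅ Z^6, Ȟ^1(U;F) ≅ 0, Ȟ^2(U;F) ≅ 0


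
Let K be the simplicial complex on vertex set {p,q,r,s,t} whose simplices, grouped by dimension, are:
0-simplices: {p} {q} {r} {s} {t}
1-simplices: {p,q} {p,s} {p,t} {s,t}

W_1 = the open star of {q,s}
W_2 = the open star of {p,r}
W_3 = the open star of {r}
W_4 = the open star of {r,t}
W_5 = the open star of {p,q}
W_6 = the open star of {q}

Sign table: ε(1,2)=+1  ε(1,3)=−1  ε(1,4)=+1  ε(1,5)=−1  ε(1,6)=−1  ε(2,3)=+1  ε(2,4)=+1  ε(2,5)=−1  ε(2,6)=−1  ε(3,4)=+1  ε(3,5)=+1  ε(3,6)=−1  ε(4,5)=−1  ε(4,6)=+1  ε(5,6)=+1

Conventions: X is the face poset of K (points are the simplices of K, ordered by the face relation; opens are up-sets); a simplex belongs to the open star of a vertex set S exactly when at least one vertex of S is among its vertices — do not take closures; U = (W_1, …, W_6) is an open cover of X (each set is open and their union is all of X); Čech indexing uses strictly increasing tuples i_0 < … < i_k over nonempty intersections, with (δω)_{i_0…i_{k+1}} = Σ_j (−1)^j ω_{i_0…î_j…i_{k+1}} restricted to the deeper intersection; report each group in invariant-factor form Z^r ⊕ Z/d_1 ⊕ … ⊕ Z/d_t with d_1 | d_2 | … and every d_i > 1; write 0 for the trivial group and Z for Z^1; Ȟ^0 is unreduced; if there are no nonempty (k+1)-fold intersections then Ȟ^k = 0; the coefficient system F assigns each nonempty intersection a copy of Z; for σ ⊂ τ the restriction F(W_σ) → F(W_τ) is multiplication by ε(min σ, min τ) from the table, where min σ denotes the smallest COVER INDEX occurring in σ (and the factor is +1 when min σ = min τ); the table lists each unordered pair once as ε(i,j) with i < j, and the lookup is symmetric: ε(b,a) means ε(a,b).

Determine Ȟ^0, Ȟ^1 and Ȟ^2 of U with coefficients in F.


Ȟ^0 ≅ Z; Ȟ^1 ≅ Z; Ȟ^2 ≅ 0

cover nerve:
  W1={{q},{s},{p,q},{p,s},{s,t}} W2={{p},{r},{p,q},{p,s},{p,t}} W3={{r}} W4={{r},{t},{p,t},{s,t}} W5={{p},{q},{p,q},{p,s},{p,t}} W6={{q},{p,q}}
  W12={{p,q},{p,s}} W14={{s,t}} W15={{q},{p,q},{p,s}} W16={{q},{p,q}} W23={{r}} W24={{r},{p,t}} W25={{p},{p,q},{p,s},{p,t}} W26={{p,q}} W34={{r}} W45={{p,t}} W56={{q},{p,q}}
  W125={{p,q},{p,s}} W126={{p,q}} W156={{q},{p,q}} W234={{r}} W245={{p,t}} W256={{p,q}}
  W1256={{p,q}}
C dims 6,11,6,1; δ0: rk 5, SNF 1^5; δ1: rk 5, SNF 1^5; δ2: rk 1, SNF 1^1
Ȟ^0: (6−5)−0=1 ⇒ Z
Ȟ^1: (11−5)−5=1 ⇒ Z
Ȟ^2: (6−1)−5=0 ⇒ 0


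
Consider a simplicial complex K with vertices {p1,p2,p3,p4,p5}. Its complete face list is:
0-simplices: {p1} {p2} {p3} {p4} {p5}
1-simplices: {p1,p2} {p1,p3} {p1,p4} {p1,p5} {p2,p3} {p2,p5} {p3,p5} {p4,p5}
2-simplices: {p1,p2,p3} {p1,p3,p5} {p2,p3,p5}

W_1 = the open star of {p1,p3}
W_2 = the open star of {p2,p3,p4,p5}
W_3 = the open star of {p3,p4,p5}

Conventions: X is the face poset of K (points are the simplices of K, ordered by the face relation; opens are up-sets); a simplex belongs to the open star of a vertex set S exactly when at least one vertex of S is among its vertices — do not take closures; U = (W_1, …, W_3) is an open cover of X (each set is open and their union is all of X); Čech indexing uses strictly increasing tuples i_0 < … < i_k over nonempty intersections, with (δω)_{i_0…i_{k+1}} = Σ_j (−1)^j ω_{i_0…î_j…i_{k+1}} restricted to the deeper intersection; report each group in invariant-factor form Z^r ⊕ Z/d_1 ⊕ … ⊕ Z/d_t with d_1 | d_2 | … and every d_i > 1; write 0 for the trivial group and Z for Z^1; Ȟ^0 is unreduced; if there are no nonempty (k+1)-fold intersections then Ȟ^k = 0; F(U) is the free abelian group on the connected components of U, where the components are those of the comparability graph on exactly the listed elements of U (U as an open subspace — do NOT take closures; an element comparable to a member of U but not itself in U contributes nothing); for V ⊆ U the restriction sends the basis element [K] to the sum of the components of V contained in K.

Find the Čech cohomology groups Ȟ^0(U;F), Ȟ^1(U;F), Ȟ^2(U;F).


nonempty overlaps:
  W1={{p1},{p3},{p1,p2},{p1,p3},{p1,p4},{p1,p5},{p2,p3},{p3,p5},{p1,p2,p3},{p1,p3,p5},{p2,p3,p5}} W2={{p2},{p3},{p4},{p5},{p1,p2},{p1,p3},{p1,p4},{p1,p5},{p2,p3},{p2,p5},{p3,p5},{p4,p5},{p1,p2,p3},{p1,p3,p5},{p2,p3,p5}} W3={{p3},{p4},{p5},{p1,p3},{p1,p4},{p1,p5},{p2,p3},{p2,p5},{p3,p5},{p4,p5},{p1,p2,p3},{p1,p3,p5},{p2,p3,p5}}
  W12={{p3},{p1,p2},{p1,p3},{p1,p4},{p1,p5},{p2,p3},{p3,p5},{p1,p2,p3},{p1,p3,p5},{p2,p3,p5}} W13={{p3},{p1,p3},{p1,p4},{p1,p5},{p2,p3},{p3,p5},{p1,p2,p3},{p1,p3,p5},{p2,p3,p5}} W23={{p3},{p4},{p5},{p1,p3},{p1,p4},{p1,p5},{p2,p3},{p2,p5},{p3,p5},{p4,p5},{p1,p2,p3},{p1,p3,p5},{p2,p3,p5}}
  W123={{p3},{p1,p3},{p1,p4},{p1,p5},{p2,p3},{p3,p5},{p1,p2,p3},{p1,p3,p5},{p2,p3,p5}}
components per intersection:
  W1: {{p1},{p3},{p1,p2},{p1,p3},{p1,p4},{p1,p5},{p2,p3},{p3,p5},{p1,p2,p3},{p1,p3,p5},{p2,p3,p5}}
  W2: {{p2},{p3},{p4},{p5},{p1,p2},{p1,p3},{p1,p4},{p1,p5},{p2,p3},{p2,p5},{p3,p5},{p4,p5},{p1,p2,p3},{p1,p3,p5},{p2,p3,p5}}
  W3: {{p3},{p4},{p5},{p1,p3},{p1,p4},{p1,p5},{p2,p3},{p2,p5},{p3,p5},{p4,p5},{p1,p2,p3},{p1,p3,p5},{p2,p3,p5}}
  W12: {{p3},{p1,p2},{p1,p3},{p1,p5},{p2,p3},{p3,p5},{p1,p2,p3},{p1,p3,p5},{p2,p3,p5}} {{p1,p4}}
  W13: {{p3},{p1,p3},{p1,p5},{p2,p3},{p3,p5},{p1,p2,p3},{p1,p3,p5},{p2,p3,p5}} {{p1,p4}}
  W23: {{p3},{p4},{p5},{p1,p3},{p1,p4},{p1,p5},{p2,p3},{p2,p5},{p3,p5},{p4,p5},{p1,p2,p3},{p1,p3,p5},{p2,p3,p5}}
  W123: {{p3},{p1,p3},{p1,p5},{p2,p3},{p3,p5},{p1,p2,p3},{p1,p3,p5},{p2,p3,p5}} {{p1,p4}}
C dims 3,5,2; δ0: rk 2, SNF 1^2; δ1: rk 2, SNF 1^2
degree 0: 3−2−0 = 1 → Ȟ^0 ≅ Z
degree 1: 5−2−2 = 1 → Ȟ^1 ≅ Z
degree 2: 2−0−2 = 0 → Ȟ^2 ≅ 0

Ȟ^0(U;F) ≅ Z; Ȟ^1(U;F) ≅ Z; Ȟ^2(U;F) ≅ 0


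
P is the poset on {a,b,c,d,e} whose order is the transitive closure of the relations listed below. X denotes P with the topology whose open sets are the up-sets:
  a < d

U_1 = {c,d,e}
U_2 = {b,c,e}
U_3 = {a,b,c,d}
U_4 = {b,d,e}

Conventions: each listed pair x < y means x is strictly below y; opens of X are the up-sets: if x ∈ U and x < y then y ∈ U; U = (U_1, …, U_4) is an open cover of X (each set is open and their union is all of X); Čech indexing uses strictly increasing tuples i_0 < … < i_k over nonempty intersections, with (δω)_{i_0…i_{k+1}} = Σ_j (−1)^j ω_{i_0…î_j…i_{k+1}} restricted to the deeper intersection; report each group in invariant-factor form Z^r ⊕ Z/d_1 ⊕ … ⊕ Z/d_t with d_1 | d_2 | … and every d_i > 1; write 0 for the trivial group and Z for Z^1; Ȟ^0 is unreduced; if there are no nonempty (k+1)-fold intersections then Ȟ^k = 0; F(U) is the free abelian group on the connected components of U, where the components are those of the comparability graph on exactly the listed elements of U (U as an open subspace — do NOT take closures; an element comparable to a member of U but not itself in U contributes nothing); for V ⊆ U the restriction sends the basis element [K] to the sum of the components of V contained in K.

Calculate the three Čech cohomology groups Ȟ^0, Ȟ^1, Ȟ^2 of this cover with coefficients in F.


intersection data:
  U12={c,e} U13={c,d} U14={d,e} U23={b,c} U24={b,e} U34={b,d}
  U123={c} U124={e} U134={d} U234={b}
components per intersection:
  U1: {c} {d} {e}
  U2: {b} {c} {e}
  U3: {a,d} {b} {c}
  U4: {b} {d} {e}
  U12: {c} {e}
  U13: {c} {d}
  U14: {d} {e}
  U23: {b} {c}
  U24: {b} {e}
  U34: {b} {d}
  U123: {c}
  U124: {e}
  U134: {d}
  U234: {b}
C dims 12,12,4; δ0: rk 8, SNF 1^8; δ1: rk 4, SNF 1^4
Ȟ^0 = (12 − 8) − 0 = 4, so Ȟ^0 ≅ Z^4
Ȟ^1 = (12 − 4) − 8 = 0, so Ȟ^1 ≅ 0
Ȟ^2 = (4 − 0) − 4 = 0, so Ȟ^2 ≅ 0

Ȟ^0 ≅ Z^4; Ȟ^1 ≅ 0; Ȟ^2 ≅ 0


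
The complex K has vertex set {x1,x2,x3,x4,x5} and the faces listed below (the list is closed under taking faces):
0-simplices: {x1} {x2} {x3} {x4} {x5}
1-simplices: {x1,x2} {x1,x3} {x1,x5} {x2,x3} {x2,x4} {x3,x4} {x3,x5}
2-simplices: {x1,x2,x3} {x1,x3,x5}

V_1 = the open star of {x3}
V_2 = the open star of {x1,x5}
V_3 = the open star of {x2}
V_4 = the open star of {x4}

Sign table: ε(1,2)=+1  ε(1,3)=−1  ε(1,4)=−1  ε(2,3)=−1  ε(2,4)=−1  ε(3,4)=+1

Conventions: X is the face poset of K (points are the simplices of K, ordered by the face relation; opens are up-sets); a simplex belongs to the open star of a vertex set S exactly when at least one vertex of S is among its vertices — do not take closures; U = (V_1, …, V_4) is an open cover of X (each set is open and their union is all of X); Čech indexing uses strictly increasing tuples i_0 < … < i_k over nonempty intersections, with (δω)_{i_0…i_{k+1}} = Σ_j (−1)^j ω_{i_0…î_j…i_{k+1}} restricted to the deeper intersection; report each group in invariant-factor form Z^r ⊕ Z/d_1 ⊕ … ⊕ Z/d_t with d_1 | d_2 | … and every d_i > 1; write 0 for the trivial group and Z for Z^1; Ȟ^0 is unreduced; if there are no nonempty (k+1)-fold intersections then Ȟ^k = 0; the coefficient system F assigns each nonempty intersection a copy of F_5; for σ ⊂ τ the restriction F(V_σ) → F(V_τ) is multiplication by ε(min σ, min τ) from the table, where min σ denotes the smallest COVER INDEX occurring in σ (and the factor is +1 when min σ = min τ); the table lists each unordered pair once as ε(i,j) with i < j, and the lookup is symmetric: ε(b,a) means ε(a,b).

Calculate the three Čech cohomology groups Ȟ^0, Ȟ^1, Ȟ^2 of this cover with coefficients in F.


nonempty overlaps:
  V1={{x3},{x1,x3},{x2,x3},{x3,x4},{x3,x5},{x1,x2,x3},{x1,x3,x5}} V2={{x1},{x5},{x1,x2},{x1,x3},{x1,x5},{x3,x5},{x1,x2,x3},{x1,x3,x5}} V3={{x2},{x1,x2},{x2,x3},{x2,x4},{x1,x2,x3}} V4={{x4},{x2,x4},{x3,x4}}
  V12={{x1,x3},{x3,x5},{x1,x2,x3},{x1,x3,x5}} V13={{x2,x3},{x1,x2,x3}} V14={{x3,x4}} V23={{x1,x2},{x1,x2,x3}} V34={{x2,x4}}
  V123={{x1,x2,x3}}
C dims 4,5,1; δ0: rk_F5 3; δ1: rk_F5 1
degree 0: 4−3−0 = 1 → Ȟ^0 ≅ Z/5
degree 1: 5−1−3 = 1 → Ȟ^1 ≅ Z/5
degree 2: 1−0−1 = 0 → Ȟ^2 ≅ 0

Ȟ^0 = Z/5, Ȟ^1 = Z/5, Ȟ^2 = 0


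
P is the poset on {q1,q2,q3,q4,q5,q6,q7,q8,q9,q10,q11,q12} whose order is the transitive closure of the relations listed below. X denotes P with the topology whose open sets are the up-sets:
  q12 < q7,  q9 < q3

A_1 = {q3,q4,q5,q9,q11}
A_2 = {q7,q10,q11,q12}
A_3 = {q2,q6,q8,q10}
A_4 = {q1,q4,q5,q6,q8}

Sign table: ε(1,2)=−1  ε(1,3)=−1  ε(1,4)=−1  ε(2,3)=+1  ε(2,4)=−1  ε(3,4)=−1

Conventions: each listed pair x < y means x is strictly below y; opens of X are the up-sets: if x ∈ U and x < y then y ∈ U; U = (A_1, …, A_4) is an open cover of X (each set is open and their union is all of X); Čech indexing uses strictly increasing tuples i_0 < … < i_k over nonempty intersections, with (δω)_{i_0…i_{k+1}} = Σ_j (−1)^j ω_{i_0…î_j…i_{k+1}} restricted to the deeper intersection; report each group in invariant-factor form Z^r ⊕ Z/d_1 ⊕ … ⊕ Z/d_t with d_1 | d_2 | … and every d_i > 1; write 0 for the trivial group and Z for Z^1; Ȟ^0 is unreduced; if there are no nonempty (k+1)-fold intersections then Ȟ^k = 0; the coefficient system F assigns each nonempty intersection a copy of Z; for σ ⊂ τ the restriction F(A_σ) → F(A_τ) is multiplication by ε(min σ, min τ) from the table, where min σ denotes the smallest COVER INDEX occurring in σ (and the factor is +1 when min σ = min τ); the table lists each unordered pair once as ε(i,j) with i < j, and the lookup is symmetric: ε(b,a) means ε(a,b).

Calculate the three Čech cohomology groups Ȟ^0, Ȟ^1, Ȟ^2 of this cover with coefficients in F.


Ȟ^0(U;F) ≅ 0; Ȟ^1(U;F) ≅ Z/2; Ȟ^2(U;F) ≅ 0

nerve simplices:
  A12={q11} A14={q4,q5} A23={q10} A34={q6,q8}
C dims 4,4; δ0: rk 4, SNF 1^3·2
degree 0: 4−4−0 = 0 → Ȟ^0 ≅ 0
degree 1: 4−0−4 = 0 plus torsion [2] → Ȟ^1 ≅ Z/2
degree 2: 0−0−0 = 0 → Ȟ^2 ≅ 0


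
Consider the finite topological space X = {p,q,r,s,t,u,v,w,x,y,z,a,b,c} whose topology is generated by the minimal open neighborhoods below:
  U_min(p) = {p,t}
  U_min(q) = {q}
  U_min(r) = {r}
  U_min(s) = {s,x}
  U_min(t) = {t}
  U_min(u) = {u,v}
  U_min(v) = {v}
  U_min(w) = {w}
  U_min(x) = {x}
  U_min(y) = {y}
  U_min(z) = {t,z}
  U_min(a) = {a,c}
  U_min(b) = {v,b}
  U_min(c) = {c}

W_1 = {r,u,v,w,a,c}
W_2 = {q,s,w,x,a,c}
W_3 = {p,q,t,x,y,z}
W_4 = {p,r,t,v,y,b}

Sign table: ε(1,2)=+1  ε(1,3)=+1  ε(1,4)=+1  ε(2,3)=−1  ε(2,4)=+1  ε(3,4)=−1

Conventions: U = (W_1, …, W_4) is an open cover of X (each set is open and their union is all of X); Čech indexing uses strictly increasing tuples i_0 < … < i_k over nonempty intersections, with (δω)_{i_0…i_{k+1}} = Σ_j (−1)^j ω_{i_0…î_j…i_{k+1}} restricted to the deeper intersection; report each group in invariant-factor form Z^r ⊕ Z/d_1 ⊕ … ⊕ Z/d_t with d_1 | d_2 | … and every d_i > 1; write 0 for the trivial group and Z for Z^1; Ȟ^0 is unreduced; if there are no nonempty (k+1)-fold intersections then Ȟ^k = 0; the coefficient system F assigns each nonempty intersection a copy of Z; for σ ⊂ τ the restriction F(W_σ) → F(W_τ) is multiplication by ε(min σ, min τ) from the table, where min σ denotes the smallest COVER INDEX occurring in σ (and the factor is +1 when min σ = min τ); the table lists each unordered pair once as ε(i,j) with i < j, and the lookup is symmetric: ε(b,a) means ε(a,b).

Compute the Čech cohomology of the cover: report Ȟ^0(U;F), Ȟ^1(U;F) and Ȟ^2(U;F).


nerve simplices:
  W12={w,a,c} W14={r,v} W23={q,x} W34={p,t,y}
C dims 4,4; δ0: rk 3, SNF 1^3
degree 0: 4−3−0 = 1 → Ȟ^0 ≅ Z
degree 1: 4−0−3 = 1 → Ȟ^1 ≅ Z
degree 2: 0−0−0 = 0 → Ȟ^2 ≅ 0

Ȟ^0 ≅ Z,  Ȟ^1 ≅ Z,  Ȟ^2 ≅ 0
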